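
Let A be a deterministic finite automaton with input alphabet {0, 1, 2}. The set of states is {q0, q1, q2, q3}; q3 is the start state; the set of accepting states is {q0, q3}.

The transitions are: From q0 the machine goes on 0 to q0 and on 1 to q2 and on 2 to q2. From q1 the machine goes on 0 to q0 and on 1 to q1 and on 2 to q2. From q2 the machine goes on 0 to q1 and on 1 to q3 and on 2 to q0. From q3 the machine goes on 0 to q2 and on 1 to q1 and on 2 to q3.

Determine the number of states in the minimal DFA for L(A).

4

All states are reachable from the start state.
P0 = {q0,q3} | {q1,q2}.
On input 0, block {q0,q3} splits into {q0} and {q3}.
On input 0, block {q1,q2} splits into {q1} and {q2}.
Stable partition: {q0} | {q1} | {q3} | {q2} — 4 equivalence classes.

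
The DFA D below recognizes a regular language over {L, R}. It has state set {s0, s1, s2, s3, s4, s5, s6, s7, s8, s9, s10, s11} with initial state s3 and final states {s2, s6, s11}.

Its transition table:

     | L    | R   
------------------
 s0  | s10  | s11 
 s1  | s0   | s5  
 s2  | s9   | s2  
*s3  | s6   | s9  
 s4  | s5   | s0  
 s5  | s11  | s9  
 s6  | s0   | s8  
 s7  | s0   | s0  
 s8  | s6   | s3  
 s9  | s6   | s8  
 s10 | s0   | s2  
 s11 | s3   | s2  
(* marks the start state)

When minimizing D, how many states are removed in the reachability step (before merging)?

BFS from s3 reaches {s0, s2, s3, s6, s8, s9, s10, s11}; the 4 state(s) s1, s4, s5, s7 are never visited.

4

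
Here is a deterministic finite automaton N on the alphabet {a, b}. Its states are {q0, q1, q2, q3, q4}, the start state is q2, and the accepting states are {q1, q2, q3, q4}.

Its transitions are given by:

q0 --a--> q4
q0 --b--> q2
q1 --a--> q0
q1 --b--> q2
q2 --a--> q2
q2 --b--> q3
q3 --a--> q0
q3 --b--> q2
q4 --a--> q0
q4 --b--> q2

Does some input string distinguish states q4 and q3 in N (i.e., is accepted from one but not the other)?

First remove the unreachable states {q1}; 4 states remain.
Start with accepting vs non-accepting: {q2,q3,q4} | {q0}.
On input a, block {q2,q3,q4} splits into {q3,q4} and {q2}.
No further refinement is possible. Final partition (3 blocks): {q3,q4} | {q0} | {q2}.
q4 and q3 lie in the same block of the stable partition, so they are equivalent — no string distinguishes them.

No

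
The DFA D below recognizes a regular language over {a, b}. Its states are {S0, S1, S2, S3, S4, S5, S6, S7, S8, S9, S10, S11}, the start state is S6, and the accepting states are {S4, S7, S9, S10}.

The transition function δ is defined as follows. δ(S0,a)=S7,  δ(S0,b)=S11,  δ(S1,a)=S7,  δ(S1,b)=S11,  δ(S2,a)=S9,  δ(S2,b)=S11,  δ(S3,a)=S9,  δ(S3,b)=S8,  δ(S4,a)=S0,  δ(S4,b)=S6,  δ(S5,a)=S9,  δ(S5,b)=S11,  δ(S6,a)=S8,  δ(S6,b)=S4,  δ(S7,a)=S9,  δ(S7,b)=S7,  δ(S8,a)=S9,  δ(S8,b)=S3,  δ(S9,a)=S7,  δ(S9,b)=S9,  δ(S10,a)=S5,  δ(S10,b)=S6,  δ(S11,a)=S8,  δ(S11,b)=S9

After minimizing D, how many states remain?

6

First remove the unreachable states {S1,S2,S5,S10}; 8 states remain.
P0 = {S4,S7,S9} | {S0,S3,S6,S8,S11}.
Split {S4,S7,S9} by δ(·,a) → {S7,S9} and {S4}.
Refine {S0,S3,S6,S8,S11} on symbol a: members go to different blocks, giving {S0,S3,S8} and {S6,S11}.
On input b, block {S0,S3,S8} splits into {S3,S8} and {S0}.
Split {S6,S11} by δ(·,b) → {S6} and {S11}.
The partition is now stable with 6 blocks: {S7,S9} | {S3,S8} | {S4} | {S6} | {S0} | {S11}.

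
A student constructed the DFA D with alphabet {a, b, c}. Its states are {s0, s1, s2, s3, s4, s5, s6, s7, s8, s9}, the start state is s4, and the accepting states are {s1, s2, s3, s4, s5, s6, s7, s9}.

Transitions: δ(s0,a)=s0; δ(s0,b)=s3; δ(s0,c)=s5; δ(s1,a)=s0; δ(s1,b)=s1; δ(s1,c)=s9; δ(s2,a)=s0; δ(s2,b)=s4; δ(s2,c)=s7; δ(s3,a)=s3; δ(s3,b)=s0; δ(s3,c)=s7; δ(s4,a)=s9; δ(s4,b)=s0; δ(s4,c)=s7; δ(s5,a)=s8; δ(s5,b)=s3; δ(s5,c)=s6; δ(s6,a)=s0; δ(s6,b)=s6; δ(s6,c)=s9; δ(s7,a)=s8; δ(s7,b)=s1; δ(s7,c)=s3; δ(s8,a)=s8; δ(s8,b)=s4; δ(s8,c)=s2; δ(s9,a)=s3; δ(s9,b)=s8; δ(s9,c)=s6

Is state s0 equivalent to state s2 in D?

No

All states are reachable from the start state.
P0 = {s1,s2,s3,s4,s5,s6,s7,s9} | {s0,s8}.
Refine {s1,s2,s3,s4,s5,s6,s7,s9} on symbol a: members go to different blocks, giving {s1,s2,s5,s6,s7} and {s3,s4,s9}.
Refine {s1,s2,s5,s6,s7} on symbol b: members go to different blocks, giving {s1,s6,s7} and {s2,s5}.
The partition is now stable with 4 blocks: {s1,s6,s7} | {s0,s8} | {s3,s4,s9} | {s2,s5}.
s0 and s2 end up in different blocks, so they are distinguishable. For instance, the string 'ε' is accepted from only s2.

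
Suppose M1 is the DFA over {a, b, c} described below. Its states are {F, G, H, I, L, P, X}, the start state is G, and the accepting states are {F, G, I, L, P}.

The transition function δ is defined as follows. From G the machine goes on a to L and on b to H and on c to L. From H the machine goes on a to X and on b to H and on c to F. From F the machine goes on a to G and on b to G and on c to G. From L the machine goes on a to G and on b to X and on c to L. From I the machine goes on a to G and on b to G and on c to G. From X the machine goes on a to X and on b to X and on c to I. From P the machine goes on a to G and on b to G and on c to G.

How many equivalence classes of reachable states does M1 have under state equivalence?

States {P} cannot be reached from the start state, so discard them.
Initial partition by acceptance: {F,G,I,L} | {H,X}.
On input b, block {F,G,I,L} splits into {G,L} and {F,I}.
No further refinement is possible. Final partition (3 blocks): {G,L} | {H,X} | {F,I}.

3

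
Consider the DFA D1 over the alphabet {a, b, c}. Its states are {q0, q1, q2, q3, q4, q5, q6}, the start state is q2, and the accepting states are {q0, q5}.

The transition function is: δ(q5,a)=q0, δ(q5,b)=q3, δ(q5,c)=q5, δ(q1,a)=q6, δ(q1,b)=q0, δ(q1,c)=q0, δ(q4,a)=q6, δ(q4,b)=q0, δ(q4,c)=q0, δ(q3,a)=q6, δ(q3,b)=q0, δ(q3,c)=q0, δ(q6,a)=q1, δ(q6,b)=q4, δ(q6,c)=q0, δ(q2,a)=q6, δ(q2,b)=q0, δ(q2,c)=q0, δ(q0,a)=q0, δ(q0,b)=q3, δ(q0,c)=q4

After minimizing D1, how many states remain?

3

First remove the unreachable states {q5}; 6 states remain.
Start with accepting vs non-accepting: {q0} | {q1,q2,q3,q4,q6}.
Split {q1,q2,q3,q4,q6} by δ(·,b) → {q1,q2,q3,q4} and {q6}.
The partition is now stable with 3 blocks: {q0} | {q1,q2,q3,q4} | {q6}.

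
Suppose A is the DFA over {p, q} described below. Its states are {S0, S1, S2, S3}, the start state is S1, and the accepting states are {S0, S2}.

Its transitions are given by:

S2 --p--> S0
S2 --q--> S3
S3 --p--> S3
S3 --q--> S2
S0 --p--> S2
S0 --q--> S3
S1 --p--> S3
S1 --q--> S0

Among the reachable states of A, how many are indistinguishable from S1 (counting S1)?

All states are reachable from the start state.
Initial partition by acceptance: {S0,S2} | {S1,S3}.
No further refinement is possible. Final partition (2 blocks): {S0,S2} | {S1,S3}.
State S1 belongs to the block {S1,S3}, which has 2 states.

2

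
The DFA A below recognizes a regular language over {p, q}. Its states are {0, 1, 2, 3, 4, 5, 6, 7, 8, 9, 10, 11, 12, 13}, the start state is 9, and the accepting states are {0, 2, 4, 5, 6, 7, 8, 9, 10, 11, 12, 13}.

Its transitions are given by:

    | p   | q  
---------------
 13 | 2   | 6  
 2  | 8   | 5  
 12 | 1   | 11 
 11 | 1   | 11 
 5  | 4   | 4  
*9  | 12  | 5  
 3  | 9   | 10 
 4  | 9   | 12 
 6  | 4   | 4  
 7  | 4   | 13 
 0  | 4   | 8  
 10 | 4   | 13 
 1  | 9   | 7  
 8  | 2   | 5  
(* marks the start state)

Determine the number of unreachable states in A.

3

BFS from 9 reaches {1, 2, 4, 5, 6, 7, 8, 9, 11, 12, 13}; the 3 state(s) 0, 3, 10 are never visited.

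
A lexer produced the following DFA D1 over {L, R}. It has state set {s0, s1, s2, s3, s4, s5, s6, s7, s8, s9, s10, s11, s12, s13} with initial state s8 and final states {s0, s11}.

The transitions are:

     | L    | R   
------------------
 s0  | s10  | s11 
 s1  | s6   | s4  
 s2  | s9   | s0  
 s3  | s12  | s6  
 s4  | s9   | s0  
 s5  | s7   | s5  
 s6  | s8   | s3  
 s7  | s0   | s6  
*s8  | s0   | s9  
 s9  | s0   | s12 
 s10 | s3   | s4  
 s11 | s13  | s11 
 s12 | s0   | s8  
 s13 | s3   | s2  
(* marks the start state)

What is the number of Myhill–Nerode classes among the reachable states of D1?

States {s1,s5,s7} cannot be reached from the start state, so discard them.
Start with accepting vs non-accepting: {s0,s11} | {s2,s3,s4,s6,s8,s9,s10,s12,s13}.
Refine {s2,s3,s4,s6,s8,s9,s10,s12,s13} on symbol L: members go to different blocks, giving {s2,s3,s4,s6,s10,s13} and {s8,s9,s12}.
On input L, block {s2,s3,s4,s6,s10,s13} splits into {s2,s3,s4,s6} and {s10,s13}.
On input R, block {s2,s3,s4,s6} splits into {s2,s4} and {s3,s6}.
No further refinement is possible. Final partition (5 blocks): {s0,s11} | {s2,s4} | {s8,s9,s12} | {s10,s13} | {s3,s6}.

5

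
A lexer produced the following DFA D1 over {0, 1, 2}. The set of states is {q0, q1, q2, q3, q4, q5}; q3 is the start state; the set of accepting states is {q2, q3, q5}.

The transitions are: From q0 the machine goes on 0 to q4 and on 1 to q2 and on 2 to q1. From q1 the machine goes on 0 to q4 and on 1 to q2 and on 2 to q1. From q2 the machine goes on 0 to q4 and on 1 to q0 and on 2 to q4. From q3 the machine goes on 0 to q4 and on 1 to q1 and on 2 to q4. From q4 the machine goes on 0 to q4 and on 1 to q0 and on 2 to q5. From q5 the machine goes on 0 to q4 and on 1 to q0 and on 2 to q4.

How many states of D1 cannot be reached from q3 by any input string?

0

Exploring from q3, all states are eventually visited, so none are unreachable.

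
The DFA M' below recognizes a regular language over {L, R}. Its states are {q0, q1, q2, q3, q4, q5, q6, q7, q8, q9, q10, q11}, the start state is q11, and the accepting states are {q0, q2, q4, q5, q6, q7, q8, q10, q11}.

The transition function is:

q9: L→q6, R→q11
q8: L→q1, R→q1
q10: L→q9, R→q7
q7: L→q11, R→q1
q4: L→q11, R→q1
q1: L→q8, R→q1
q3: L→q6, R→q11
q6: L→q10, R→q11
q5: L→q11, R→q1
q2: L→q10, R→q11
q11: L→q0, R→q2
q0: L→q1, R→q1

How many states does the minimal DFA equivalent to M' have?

States {q3,q4,q5} cannot be reached from the start state, so discard them.
P0 = {q0,q2,q6,q7,q8,q10,q11} | {q1,q9}.
Refine {q0,q2,q6,q7,q8,q10,q11} on symbol L: members go to different blocks, giving {q2,q6,q7,q11} and {q0,q8,q10}.
Split {q2,q6,q7,q11} by δ(·,L) → {q2,q6,q11} and {q7}.
Refine {q1,q9} on symbol L: members go to different blocks, giving {q1} and {q9}.
Refine {q0,q8,q10} on symbol L: members go to different blocks, giving {q0,q8} and {q10}.
Split {q2,q6,q11} by δ(·,L) → {q2,q6} and {q11}.
The partition is now stable with 7 blocks: {q2,q6} | {q1} | {q0,q8} | {q7} | {q9} | {q10} | {q11}.

7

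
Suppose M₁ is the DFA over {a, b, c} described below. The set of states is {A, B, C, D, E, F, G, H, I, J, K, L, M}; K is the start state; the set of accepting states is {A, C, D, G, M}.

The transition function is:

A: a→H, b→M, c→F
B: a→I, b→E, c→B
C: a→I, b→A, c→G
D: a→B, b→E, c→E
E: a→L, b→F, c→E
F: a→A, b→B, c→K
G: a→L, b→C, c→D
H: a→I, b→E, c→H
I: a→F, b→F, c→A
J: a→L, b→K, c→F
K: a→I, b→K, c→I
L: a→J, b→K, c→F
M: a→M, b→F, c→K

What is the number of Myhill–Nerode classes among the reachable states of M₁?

First remove the unreachable states {C,D,G}; 10 states remain.
P0 = {A,M} | {B,E,F,H,I,J,K,L}.
Split {A,M} by δ(·,a) → {A} and {M}.
Refine {B,E,F,H,I,J,K,L} on symbol a: members go to different blocks, giving {B,E,H,I,J,K,L} and {F}.
Refine {B,E,H,I,J,K,L} on symbol a: members go to different blocks, giving {B,E,H,J,K,L} and {I}.
Split {B,E,H,J,K,L} by δ(·,a) → {B,H,K} and {E,J,L}.
Split {B,H,K} by δ(·,b) → {B,H} and {K}.
Split {E,J,L} by δ(·,b) → {J,L} and {E}.
The partition is now stable with 8 blocks: {A} | {B,H} | {M} | {F} | {I} | {J,L} | {K} | {E}.

8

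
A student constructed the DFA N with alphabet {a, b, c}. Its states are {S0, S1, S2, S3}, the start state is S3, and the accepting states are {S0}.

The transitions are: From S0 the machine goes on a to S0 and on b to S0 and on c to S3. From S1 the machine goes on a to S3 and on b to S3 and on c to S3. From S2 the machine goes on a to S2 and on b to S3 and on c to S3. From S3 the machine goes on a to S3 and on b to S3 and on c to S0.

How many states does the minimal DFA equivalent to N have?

2

States {S1,S2} cannot be reached from the start state, so discard them.
Start with accepting vs non-accepting: {S0} | {S3}.
The partition is now stable with 2 blocks: {S0} | {S3}.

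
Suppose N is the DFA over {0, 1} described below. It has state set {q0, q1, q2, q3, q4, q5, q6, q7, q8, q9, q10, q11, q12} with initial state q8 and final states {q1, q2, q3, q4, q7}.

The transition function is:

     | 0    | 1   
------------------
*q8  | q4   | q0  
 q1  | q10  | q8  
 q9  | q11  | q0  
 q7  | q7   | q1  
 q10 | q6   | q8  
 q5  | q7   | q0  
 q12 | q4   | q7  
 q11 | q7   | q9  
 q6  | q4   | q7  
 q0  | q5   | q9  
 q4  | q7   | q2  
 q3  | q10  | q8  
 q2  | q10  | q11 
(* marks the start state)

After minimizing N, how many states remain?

States {q3,q12} cannot be reached from the start state, so discard them.
P0 = {q1,q2,q4,q7} | {q0,q5,q6,q8,q9,q10,q11}.
On input 0, block {q1,q2,q4,q7} splits into {q1,q2} and {q4,q7}.
Split {q0,q5,q6,q8,q9,q10,q11} by δ(·,0) → {q5,q6,q8,q11} and {q0,q9,q10}.
Refine {q5,q6,q8,q11} on symbol 1: members go to different blocks, giving {q5,q8,q11} and {q6}.
Split {q0,q9,q10} by δ(·,0) → {q0,q9} and {q10}.
The partition is now stable with 6 blocks: {q1,q2} | {q5,q8,q11} | {q4,q7} | {q0,q9} | {q6} | {q10}.

6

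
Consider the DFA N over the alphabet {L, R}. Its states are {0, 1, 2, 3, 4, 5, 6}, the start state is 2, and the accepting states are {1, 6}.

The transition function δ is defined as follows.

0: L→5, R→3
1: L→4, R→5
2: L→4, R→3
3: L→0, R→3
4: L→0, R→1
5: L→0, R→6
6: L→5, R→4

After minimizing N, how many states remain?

All states are reachable from the start state.
Initial partition by acceptance: {1,6} | {0,2,3,4,5}.
On input R, block {0,2,3,4,5} splits into {0,2,3} and {4,5}.
Refine {0,2,3} on symbol L: members go to different blocks, giving {0,2} and {3}.
No further refinement is possible. Final partition (4 blocks): {1,6} | {0,2} | {4,5} | {3}.

4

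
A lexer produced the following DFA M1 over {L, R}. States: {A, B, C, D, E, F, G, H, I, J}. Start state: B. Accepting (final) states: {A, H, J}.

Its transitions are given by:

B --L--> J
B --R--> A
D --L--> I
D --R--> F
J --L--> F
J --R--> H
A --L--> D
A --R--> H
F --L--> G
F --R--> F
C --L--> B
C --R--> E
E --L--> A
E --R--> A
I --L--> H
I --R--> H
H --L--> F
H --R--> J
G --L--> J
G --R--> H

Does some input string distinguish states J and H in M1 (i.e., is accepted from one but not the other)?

States {C,E} cannot be reached from the start state, so discard them.
P0 = {A,H,J} | {B,D,F,G,I}.
Split {B,D,F,G,I} by δ(·,L) → {B,G,I} and {D,F}.
No further refinement is possible. Final partition (3 blocks): {A,H,J} | {B,G,I} | {D,F}.
J and H lie in the same block of the stable partition, so they are equivalent — no string distinguishes them.

No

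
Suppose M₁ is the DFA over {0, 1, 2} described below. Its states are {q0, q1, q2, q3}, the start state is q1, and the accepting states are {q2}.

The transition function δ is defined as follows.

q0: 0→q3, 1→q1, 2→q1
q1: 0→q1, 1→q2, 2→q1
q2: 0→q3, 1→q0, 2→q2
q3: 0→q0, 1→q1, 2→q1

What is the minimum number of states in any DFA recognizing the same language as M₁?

All states are reachable from the start state.
Start with accepting vs non-accepting: {q2} | {q0,q1,q3}.
On input 1, block {q0,q1,q3} splits into {q0,q3} and {q1}.
The partition is now stable with 3 blocks: {q2} | {q0,q3} | {q1}.

3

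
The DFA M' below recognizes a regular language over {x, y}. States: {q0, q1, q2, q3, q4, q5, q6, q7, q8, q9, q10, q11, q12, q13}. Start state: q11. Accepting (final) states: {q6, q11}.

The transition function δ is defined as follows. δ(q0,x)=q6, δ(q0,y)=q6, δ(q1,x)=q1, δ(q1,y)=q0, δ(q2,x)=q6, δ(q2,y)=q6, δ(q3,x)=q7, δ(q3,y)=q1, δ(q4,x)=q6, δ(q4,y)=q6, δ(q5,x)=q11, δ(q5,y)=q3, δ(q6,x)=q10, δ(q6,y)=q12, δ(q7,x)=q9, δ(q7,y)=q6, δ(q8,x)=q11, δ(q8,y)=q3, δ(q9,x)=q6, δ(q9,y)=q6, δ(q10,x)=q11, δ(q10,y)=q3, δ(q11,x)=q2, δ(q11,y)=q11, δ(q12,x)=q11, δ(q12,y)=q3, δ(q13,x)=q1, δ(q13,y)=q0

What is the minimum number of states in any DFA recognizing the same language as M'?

States {q4,q5,q8,q13} cannot be reached from the start state, so discard them.
Initial partition by acceptance: {q6,q11} | {q0,q1,q2,q3,q7,q9,q10,q12}.
Refine {q6,q11} on symbol y: members go to different blocks, giving {q6} and {q11}.
Refine {q0,q1,q2,q3,q7,q9,q10,q12} on symbol x: members go to different blocks, giving {q0,q2,q9} and {q1,q3,q7} and {q10,q12}.
Refine {q1,q3,q7} on symbol x: members go to different blocks, giving {q1,q3} and {q7}.
Split {q1,q3} by δ(·,x) → {q1} and {q3}.
Stable partition: {q6} | {q0,q2,q9} | {q11} | {q1} | {q10,q12} | {q7} | {q3} — 7 equivalence classes.

7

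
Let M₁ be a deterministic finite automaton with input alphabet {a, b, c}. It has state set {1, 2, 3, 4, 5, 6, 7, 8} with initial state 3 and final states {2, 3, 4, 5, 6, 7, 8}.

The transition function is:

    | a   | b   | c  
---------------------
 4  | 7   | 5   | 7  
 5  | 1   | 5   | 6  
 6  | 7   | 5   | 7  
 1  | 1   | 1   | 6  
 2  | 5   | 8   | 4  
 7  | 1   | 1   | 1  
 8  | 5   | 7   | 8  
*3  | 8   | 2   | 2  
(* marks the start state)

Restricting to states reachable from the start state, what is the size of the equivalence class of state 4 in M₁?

2

All states are reachable from the start state.
Start with accepting vs non-accepting: {2,3,4,5,6,7,8} | {1}.
On input a, block {2,3,4,5,6,7,8} splits into {2,3,4,6,8} and {5,7}.
On input a, block {2,3,4,6,8} splits into {2,4,6,8} and {3}.
On input b, block {2,4,6,8} splits into {4,6,8} and {2}.
Split {4,6,8} by δ(·,c) → {4,6} and {8}.
On input b, block {5,7} splits into {5} and {7}.
The partition is now stable with 7 blocks: {4,6} | {1} | {5} | {3} | {2} | {8} | {7}.
State 4 belongs to the block {4,6}, which has 2 states.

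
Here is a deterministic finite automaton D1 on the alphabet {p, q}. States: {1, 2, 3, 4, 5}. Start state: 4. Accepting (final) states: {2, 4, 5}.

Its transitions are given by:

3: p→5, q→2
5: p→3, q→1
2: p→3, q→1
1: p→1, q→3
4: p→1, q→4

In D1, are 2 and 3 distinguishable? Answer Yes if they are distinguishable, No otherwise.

Yes

All states are reachable from the start state.
Initial partition by acceptance: {2,4,5} | {1,3}.
Refine {2,4,5} on symbol q: members go to different blocks, giving {2,5} and {4}.
Split {1,3} by δ(·,p) → {1} and {3}.
The partition is now stable with 4 blocks: {2,5} | {1} | {4} | {3}.
2 and 3 end up in different blocks, so they are distinguishable. For instance, the string 'ε' is accepted from only 2.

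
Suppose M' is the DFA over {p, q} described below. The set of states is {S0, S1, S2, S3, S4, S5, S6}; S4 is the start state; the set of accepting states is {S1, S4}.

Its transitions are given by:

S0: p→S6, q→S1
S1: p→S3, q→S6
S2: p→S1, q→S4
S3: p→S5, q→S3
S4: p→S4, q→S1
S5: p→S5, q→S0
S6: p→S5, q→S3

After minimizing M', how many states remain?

5

First remove the unreachable states {S2}; 6 states remain.
Initial partition by acceptance: {S1,S4} | {S0,S3,S5,S6}.
On input p, block {S1,S4} splits into {S1} and {S4}.
Refine {S0,S3,S5,S6} on symbol q: members go to different blocks, giving {S3,S5,S6} and {S0}.
Refine {S3,S5,S6} on symbol q: members go to different blocks, giving {S3,S6} and {S5}.
The partition is now stable with 5 blocks: {S1} | {S3,S6} | {S4} | {S0} | {S5}.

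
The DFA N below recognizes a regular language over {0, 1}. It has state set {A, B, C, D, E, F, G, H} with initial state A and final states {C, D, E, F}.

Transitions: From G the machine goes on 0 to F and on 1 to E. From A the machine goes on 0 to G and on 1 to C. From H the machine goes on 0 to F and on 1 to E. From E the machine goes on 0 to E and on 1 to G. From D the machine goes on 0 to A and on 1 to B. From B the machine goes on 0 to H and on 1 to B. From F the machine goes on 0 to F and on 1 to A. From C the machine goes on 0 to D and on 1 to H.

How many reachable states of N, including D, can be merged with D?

All states are reachable from the start state.
P0 = {C,D,E,F} | {A,B,G,H}.
Split {C,D,E,F} by δ(·,0) → {C,E,F} and {D}.
On input 0, block {C,E,F} splits into {E,F} and {C}.
On input 0, block {A,B,G,H} splits into {A,B} and {G,H}.
Split {E,F} by δ(·,1) → {E} and {F}.
On input 1, block {A,B} splits into {A} and {B}.
The partition is now stable with 7 blocks: {E} | {A} | {D} | {C} | {G,H} | {F} | {B}.
State D belongs to the block {D}, which has 1 states.

1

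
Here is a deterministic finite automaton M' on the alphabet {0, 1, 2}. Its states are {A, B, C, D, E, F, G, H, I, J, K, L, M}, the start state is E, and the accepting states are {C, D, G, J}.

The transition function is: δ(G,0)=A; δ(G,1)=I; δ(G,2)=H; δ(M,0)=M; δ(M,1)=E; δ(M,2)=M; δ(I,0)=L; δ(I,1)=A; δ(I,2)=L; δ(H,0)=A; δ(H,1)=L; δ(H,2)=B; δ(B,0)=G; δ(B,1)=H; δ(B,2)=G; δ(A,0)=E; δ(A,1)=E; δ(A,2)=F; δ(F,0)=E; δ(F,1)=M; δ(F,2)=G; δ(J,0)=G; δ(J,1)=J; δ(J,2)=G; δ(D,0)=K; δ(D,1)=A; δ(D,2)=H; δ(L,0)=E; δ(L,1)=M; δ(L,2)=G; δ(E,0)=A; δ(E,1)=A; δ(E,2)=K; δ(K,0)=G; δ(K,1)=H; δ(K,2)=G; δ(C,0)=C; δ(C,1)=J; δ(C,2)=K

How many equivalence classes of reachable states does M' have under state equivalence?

First remove the unreachable states {C,D,J}; 10 states remain.
Initial partition by acceptance: {G} | {A,B,E,F,H,I,K,L,M}.
Refine {A,B,E,F,H,I,K,L,M} on symbol 0: members go to different blocks, giving {A,E,F,H,I,L,M} and {B,K}.
Split {A,E,F,H,I,L,M} by δ(·,2) → {A,I,M} and {E,H} and {F,L}.
On input 0, block {A,I,M} splits into {A} and {I} and {M}.
On input 1, block {E,H} splits into {E} and {H}.
Stable partition: {G} | {A} | {B,K} | {E} | {F,L} | {I} | {M} | {H} — 8 equivalence classes.

8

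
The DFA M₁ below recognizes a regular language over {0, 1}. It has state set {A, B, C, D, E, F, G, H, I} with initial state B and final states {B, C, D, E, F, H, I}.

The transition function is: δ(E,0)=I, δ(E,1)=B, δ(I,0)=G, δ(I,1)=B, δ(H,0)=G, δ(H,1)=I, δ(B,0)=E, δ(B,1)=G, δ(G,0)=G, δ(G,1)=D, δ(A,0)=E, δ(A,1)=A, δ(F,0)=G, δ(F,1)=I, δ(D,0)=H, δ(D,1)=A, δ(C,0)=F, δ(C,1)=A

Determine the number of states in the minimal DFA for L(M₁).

7

First remove the unreachable states {C,F}; 7 states remain.
Initial partition by acceptance: {B,D,E,H,I} | {A,G}.
Split {B,D,E,H,I} by δ(·,0) → {B,D,E} and {H,I}.
On input 0, block {B,D,E} splits into {D,E} and {B}.
On input 1, block {D,E} splits into {D} and {E}.
Refine {A,G} on symbol 0: members go to different blocks, giving {A} and {G}.
Split {H,I} by δ(·,1) → {H} and {I}.
The partition is now stable with 7 blocks: {D} | {A} | {H} | {B} | {E} | {G} | {I}.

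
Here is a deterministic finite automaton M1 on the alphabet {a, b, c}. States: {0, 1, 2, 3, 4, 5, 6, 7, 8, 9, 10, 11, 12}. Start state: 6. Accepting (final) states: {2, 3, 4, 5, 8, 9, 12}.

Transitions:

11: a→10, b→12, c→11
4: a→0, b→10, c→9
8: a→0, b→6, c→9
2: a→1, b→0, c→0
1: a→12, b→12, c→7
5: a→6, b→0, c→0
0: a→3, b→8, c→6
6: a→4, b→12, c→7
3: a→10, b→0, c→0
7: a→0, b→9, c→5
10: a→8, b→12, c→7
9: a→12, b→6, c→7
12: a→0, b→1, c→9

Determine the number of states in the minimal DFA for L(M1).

First remove the unreachable states {2,11}; 11 states remain.
P0 = {3,4,5,8,9,12} | {0,1,6,7,10}.
Split {3,4,5,8,9,12} by δ(·,a) → {3,4,5,8,12} and {9}.
Split {3,4,5,8,12} by δ(·,c) → {4,8,12} and {3,5}.
Refine {0,1,6,7,10} on symbol a: members go to different blocks, giving {1,6,10} and {0} and {7}.
Stable partition: {4,8,12} | {1,6,10} | {9} | {3,5} | {0} | {7} — 6 equivalence classes.

6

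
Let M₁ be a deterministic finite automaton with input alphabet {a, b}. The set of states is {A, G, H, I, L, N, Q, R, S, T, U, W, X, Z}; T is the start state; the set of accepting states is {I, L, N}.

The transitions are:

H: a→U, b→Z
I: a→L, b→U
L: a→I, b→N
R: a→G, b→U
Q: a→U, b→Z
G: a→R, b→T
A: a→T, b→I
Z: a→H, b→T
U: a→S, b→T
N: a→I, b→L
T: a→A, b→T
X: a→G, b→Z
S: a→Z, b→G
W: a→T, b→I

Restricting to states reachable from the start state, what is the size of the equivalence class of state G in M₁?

Reachable states from the start: {A,G,H,I,L,N,R,S,T,U,Z}. Unreachable: {Q,W,X} — drop them.
Initial partition by acceptance: {I,L,N} | {A,G,H,R,S,T,U,Z}.
On input b, block {I,L,N} splits into {L,N} and {I}.
On input b, block {A,G,H,R,S,T,U,Z} splits into {G,H,R,S,T,U,Z} and {A}.
Refine {G,H,R,S,T,U,Z} on symbol a: members go to different blocks, giving {G,H,R,S,U,Z} and {T}.
Refine {G,H,R,S,U,Z} on symbol b: members go to different blocks, giving {H,R,S} and {G,U,Z}.
The partition is now stable with 6 blocks: {L,N} | {H,R,S} | {I} | {A} | {T} | {G,U,Z}.
State G belongs to the block {G,U,Z}, which has 3 states.

3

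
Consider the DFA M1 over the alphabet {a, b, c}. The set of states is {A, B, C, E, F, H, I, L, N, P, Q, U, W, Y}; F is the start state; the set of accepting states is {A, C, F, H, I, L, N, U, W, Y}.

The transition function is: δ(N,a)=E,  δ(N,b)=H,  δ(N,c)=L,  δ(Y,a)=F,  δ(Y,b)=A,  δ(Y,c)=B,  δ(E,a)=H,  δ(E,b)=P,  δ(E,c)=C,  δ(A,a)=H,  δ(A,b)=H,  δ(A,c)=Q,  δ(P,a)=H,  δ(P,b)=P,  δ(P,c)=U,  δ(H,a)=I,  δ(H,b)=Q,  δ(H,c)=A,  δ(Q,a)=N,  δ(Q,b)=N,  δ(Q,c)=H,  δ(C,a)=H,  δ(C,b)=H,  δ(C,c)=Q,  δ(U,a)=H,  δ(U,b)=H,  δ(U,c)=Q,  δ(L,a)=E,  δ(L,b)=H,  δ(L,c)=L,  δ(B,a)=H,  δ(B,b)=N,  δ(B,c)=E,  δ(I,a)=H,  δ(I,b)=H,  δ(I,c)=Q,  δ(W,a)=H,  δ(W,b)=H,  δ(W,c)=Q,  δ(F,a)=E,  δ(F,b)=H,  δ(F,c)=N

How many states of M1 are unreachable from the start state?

BFS from F reaches {A, C, E, F, H, I, L, N, P, Q, U}; the 3 state(s) B, W, Y are never visited.

3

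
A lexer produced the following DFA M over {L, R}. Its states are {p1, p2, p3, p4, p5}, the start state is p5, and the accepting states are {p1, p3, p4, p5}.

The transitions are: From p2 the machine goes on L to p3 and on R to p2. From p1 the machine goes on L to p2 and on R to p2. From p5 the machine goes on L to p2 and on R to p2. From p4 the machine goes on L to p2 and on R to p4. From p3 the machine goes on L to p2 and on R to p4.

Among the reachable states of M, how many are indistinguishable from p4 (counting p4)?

2

States {p1} cannot be reached from the start state, so discard them.
P0 = {p3,p4,p5} | {p2}.
On input R, block {p3,p4,p5} splits into {p3,p4} and {p5}.
The partition is now stable with 3 blocks: {p3,p4} | {p2} | {p5}.
State p4 belongs to the block {p3,p4}, which has 2 states.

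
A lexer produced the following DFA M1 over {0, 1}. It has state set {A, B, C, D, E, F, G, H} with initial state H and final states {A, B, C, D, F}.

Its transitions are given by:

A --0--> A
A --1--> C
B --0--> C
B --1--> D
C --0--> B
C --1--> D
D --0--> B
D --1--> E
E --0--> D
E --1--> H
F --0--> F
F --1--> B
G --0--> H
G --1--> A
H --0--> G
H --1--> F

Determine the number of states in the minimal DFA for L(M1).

Every state is reachable, so we keep all 8.
P0 = {A,B,C,D,F} | {E,G,H}.
On input 1, block {A,B,C,D,F} splits into {A,B,C,F} and {D}.
On input 1, block {A,B,C,F} splits into {A,F} and {B,C}.
Split {E,G,H} by δ(·,0) → {G,H} and {E}.
No further refinement is possible. Final partition (5 blocks): {A,F} | {G,H} | {D} | {B,C} | {E}.

5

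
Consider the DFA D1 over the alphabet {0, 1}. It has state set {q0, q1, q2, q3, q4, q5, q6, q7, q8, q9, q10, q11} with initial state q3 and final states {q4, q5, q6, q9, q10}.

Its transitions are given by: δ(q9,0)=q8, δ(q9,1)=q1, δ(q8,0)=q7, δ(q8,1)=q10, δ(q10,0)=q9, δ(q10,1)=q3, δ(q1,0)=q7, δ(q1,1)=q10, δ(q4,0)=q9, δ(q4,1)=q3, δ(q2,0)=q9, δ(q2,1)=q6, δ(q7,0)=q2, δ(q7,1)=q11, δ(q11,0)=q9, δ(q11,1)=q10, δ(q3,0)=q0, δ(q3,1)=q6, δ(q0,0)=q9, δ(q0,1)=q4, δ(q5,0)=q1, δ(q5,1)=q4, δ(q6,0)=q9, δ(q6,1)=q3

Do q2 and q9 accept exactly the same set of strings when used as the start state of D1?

Reachable states from the start: {q0,q1,q2,q3,q4,q6,q7,q8,q9,q10,q11}. Unreachable: {q5} — drop them.
P0 = {q4,q6,q9,q10} | {q0,q1,q2,q3,q7,q8,q11}.
Split {q4,q6,q9,q10} by δ(·,0) → {q4,q6,q10} and {q9}.
On input 0, block {q0,q1,q2,q3,q7,q8,q11} splits into {q1,q3,q7,q8} and {q0,q2,q11}.
Refine {q1,q3,q7,q8} on symbol 0: members go to different blocks, giving {q1,q8} and {q3,q7}.
Split {q3,q7} by δ(·,1) → {q3} and {q7}.
Stable partition: {q4,q6,q10} | {q1,q8} | {q9} | {q0,q2,q11} | {q3} | {q7} — 6 equivalence classes.
q2 and q9 end up in different blocks, so they are distinguishable. For instance, the string 'ε' is accepted from only q9.

No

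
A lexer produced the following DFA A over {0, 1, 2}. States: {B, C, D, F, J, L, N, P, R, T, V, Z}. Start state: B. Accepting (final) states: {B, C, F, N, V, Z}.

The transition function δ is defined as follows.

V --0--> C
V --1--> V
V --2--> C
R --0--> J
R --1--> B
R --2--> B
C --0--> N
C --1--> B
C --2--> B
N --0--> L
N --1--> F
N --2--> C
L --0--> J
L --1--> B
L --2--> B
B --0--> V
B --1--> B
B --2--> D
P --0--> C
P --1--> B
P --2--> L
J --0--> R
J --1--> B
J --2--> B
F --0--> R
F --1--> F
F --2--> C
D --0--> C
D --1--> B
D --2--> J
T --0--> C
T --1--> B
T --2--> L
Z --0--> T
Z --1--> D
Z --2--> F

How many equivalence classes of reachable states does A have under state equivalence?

6

Reachable states from the start: {B,C,D,F,J,L,N,R,V}. Unreachable: {P,T,Z} — drop them.
P0 = {B,C,F,N,V} | {D,J,L,R}.
Refine {B,C,F,N,V} on symbol 0: members go to different blocks, giving {B,C,V} and {F,N}.
Refine {B,C,V} on symbol 0: members go to different blocks, giving {B,V} and {C}.
On input 0, block {B,V} splits into {B} and {V}.
Split {D,J,L,R} by δ(·,0) → {J,L,R} and {D}.
The partition is now stable with 6 blocks: {B} | {J,L,R} | {F,N} | {C} | {V} | {D}.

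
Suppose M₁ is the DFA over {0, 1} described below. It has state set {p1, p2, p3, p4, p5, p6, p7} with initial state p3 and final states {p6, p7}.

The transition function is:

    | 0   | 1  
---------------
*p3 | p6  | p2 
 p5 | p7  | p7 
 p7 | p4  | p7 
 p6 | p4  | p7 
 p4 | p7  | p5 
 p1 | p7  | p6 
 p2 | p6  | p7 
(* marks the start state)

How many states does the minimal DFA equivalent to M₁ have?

First remove the unreachable states {p1}; 6 states remain.
P0 = {p6,p7} | {p2,p3,p4,p5}.
On input 1, block {p2,p3,p4,p5} splits into {p2,p5} and {p3,p4}.
No further refinement is possible. Final partition (3 blocks): {p6,p7} | {p2,p5} | {p3,p4}.

3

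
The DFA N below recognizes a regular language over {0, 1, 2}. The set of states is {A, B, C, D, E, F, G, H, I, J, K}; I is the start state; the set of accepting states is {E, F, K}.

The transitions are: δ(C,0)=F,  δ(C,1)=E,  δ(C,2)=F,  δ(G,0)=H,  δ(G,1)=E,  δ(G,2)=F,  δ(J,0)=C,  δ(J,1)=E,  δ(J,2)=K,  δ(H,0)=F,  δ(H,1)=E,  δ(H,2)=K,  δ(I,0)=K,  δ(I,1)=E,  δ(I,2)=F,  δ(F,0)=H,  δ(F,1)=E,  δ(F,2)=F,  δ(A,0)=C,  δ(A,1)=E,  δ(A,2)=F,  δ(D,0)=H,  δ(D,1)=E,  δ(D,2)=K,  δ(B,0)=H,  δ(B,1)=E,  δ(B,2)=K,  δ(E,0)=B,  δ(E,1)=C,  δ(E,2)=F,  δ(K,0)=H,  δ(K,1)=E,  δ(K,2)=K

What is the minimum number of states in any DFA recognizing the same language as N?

Reachable states from the start: {B,C,E,F,H,I,K}. Unreachable: {A,D,G,J} — drop them.
Initial partition by acceptance: {E,F,K} | {B,C,H,I}.
Refine {E,F,K} on symbol 1: members go to different blocks, giving {F,K} and {E}.
On input 0, block {B,C,H,I} splits into {C,H,I} and {B}.
Stable partition: {F,K} | {C,H,I} | {E} | {B} — 4 equivalence classes.

4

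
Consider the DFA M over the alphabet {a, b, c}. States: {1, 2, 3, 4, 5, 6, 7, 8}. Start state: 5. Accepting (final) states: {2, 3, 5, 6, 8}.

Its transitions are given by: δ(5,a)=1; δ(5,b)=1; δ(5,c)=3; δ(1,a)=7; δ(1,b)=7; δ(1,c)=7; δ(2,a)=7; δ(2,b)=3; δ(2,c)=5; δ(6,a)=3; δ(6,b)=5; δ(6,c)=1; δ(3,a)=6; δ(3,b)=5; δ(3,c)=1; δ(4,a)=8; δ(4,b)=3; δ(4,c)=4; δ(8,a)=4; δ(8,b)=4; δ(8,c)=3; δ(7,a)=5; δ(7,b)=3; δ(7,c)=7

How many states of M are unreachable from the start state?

No path from 5 leads to 2, 4, 8; the other 5 states are all reachable.

3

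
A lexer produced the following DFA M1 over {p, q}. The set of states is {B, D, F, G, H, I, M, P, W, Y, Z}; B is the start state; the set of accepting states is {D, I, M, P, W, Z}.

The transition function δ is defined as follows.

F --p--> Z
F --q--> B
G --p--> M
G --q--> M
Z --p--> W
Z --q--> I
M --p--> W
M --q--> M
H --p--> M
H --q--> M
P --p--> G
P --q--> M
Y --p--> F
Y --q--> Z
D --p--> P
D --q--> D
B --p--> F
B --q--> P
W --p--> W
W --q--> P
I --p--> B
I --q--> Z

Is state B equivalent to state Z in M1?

States {D,H,Y} cannot be reached from the start state, so discard them.
P0 = {I,M,P,W,Z} | {B,F,G}.
On input p, block {I,M,P,W,Z} splits into {M,W,Z} and {I,P}.
Split {M,W,Z} by δ(·,q) → {W,Z} and {M}.
On input p, block {B,F,G} splits into {F} and {B} and {G}.
Refine {I,P} on symbol p: members go to different blocks, giving {P} and {I}.
Refine {W,Z} on symbol q: members go to different blocks, giving {Z} and {W}.
No further refinement is possible. Final partition (8 blocks): {Z} | {F} | {P} | {M} | {B} | {G} | {I} | {W}.
B and Z end up in different blocks, so they are distinguishable. For instance, the string 'ε' is accepted from only Z.

No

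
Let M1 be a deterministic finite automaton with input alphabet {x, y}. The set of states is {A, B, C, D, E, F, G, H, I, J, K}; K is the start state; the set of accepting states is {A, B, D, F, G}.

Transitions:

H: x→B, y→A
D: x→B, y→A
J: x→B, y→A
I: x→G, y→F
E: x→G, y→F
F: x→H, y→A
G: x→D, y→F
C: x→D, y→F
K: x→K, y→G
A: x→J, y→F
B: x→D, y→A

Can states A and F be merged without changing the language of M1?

First remove the unreachable states {C,E,I}; 8 states remain.
Initial partition by acceptance: {A,B,D,F,G} | {H,J,K}.
Split {A,B,D,F,G} by δ(·,x) → {B,D,G} and {A,F}.
Refine {H,J,K} on symbol x: members go to different blocks, giving {H,J} and {K}.
The partition is now stable with 4 blocks: {B,D,G} | {H,J} | {A,F} | {K}.
A and F lie in the same block of the stable partition, so they are equivalent — no string distinguishes them.

Yes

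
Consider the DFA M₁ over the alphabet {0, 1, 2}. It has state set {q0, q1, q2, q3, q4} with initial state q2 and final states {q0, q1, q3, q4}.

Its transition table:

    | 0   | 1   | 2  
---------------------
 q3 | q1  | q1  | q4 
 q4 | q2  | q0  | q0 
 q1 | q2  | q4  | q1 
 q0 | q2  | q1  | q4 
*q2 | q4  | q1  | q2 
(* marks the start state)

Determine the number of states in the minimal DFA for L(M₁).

First remove the unreachable states {q3}; 4 states remain.
P0 = {q0,q1,q4} | {q2}.
The partition is now stable with 2 blocks: {q0,q1,q4} | {q2}.

2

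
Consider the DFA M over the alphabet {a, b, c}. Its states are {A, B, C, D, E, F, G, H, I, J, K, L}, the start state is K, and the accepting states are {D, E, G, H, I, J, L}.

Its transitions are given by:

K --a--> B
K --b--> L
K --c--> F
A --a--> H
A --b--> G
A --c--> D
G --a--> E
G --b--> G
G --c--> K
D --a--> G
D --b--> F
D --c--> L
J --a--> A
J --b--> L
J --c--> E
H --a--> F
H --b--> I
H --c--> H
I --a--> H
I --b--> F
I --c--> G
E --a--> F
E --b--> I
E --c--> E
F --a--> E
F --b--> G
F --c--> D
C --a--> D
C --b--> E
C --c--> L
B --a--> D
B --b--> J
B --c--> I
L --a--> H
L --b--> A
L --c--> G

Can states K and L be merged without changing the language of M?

No

Reachable states from the start: {A,B,D,E,F,G,H,I,J,K,L}. Unreachable: {C} — drop them.
P0 = {D,E,G,H,I,J,L} | {A,B,F,K}.
Refine {D,E,G,H,I,J,L} on symbol a: members go to different blocks, giving {D,G,I,L} and {E,H,J}.
Refine {D,G,I,L} on symbol a: members go to different blocks, giving {G,I,L} and {D}.
Split {G,I,L} by δ(·,b) → {I,L} and {G}.
On input a, block {A,B,F,K} splits into {A,F} and {B} and {K}.
Stable partition: {I,L} | {A,F} | {E,H,J} | {D} | {G} | {B} | {K} — 7 equivalence classes.
K and L end up in different blocks, so they are distinguishable. For instance, the string 'ε' is accepted from only L.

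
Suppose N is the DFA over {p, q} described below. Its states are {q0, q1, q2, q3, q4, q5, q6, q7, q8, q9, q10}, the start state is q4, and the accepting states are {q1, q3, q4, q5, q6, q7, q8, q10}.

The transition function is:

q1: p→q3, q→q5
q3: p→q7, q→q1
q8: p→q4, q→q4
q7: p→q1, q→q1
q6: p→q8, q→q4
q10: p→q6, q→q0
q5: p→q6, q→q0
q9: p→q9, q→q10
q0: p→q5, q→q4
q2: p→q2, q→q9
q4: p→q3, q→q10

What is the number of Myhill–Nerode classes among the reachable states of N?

5

First remove the unreachable states {q2,q9}; 9 states remain.
P0 = {q1,q3,q4,q5,q6,q7,q8,q10} | {q0}.
Refine {q1,q3,q4,q5,q6,q7,q8,q10} on symbol q: members go to different blocks, giving {q1,q3,q4,q6,q7,q8} and {q5,q10}.
Refine {q1,q3,q4,q6,q7,q8} on symbol q: members go to different blocks, giving {q3,q6,q7,q8} and {q1,q4}.
Refine {q3,q6,q7,q8} on symbol p: members go to different blocks, giving {q3,q6} and {q7,q8}.
The partition is now stable with 5 blocks: {q3,q6} | {q0} | {q5,q10} | {q1,q4} | {q7,q8}.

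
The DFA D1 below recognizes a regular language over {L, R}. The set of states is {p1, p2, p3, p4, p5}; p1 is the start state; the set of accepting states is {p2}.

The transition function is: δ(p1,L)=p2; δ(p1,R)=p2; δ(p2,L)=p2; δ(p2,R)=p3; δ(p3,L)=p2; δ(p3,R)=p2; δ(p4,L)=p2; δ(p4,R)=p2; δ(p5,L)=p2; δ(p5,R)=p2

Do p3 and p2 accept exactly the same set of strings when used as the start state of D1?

Reachable states from the start: {p1,p2,p3}. Unreachable: {p4,p5} — drop them.
Start with accepting vs non-accepting: {p2} | {p1,p3}.
Stable partition: {p2} | {p1,p3} — 2 equivalence classes.
p3 and p2 end up in different blocks, so they are distinguishable. For instance, the string 'ε' is accepted from only p2.

No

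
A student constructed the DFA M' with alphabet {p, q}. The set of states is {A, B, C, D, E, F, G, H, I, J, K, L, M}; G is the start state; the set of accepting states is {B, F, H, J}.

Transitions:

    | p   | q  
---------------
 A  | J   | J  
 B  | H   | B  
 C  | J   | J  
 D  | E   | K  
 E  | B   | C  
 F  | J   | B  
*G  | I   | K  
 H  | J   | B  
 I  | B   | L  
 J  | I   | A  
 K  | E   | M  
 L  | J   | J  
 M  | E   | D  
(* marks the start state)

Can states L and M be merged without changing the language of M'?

States {F} cannot be reached from the start state, so discard them.
P0 = {B,H,J} | {A,C,D,E,G,I,K,L,M}.
Refine {B,H,J} on symbol p: members go to different blocks, giving {B,H} and {J}.
Split {B,H} by δ(·,p) → {B} and {H}.
Refine {A,C,D,E,G,I,K,L,M} on symbol p: members go to different blocks, giving {D,G,K,M} and {A,C,L} and {E,I}.
Stable partition: {B} | {D,G,K,M} | {J} | {H} | {A,C,L} | {E,I} — 6 equivalence classes.
L and M end up in different blocks, so they are distinguishable. For instance, the string 'p' is accepted from only L.

No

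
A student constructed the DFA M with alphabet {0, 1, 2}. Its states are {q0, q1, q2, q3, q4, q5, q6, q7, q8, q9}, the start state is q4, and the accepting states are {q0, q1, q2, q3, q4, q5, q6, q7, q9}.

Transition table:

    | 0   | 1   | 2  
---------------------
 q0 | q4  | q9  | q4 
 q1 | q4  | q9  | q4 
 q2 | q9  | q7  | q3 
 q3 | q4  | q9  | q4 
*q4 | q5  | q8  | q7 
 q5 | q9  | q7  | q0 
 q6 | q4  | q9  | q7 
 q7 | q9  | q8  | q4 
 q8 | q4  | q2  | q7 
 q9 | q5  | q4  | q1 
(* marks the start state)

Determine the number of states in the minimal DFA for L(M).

4

First remove the unreachable states {q6}; 9 states remain.
Start with accepting vs non-accepting: {q0,q1,q2,q3,q4,q5,q7,q9} | {q8}.
Refine {q0,q1,q2,q3,q4,q5,q7,q9} on symbol 1: members go to different blocks, giving {q0,q1,q2,q3,q5,q9} and {q4,q7}.
Split {q0,q1,q2,q3,q5,q9} by δ(·,0) → {q0,q1,q3} and {q2,q5,q9}.
No further refinement is possible. Final partition (4 blocks): {q0,q1,q3} | {q8} | {q4,q7} | {q2,q5,q9}.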